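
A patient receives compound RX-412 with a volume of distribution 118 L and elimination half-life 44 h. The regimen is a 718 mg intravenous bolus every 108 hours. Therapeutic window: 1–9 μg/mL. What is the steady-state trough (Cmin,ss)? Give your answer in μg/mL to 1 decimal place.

Over one 108-h interval, 108/44 ≈ 2.4545 half-lives elapse, leaving f ≈ 0.1824 of each dose.
Each bolus raises the concentration by D/Vd = 718/118 ≈ 6.085 μg/mL.
Steady-state trough Cmin,ss = C₀·f/(1−f) ≈ 6.085 × 0.1824/0.8176 ≈ 1.358 μg/mL.
Trough 1.4 μg/mL vs MEC 1 μg/mL: adequate.

1.4 μg/mL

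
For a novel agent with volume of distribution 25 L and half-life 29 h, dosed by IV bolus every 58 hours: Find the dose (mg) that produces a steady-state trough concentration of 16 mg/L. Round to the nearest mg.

1200 mg

τ/t½ = 58/29 ≈ 2, so f = (1/2)^(58/29) ≈ 0.250000.
Cmin,ss = (D/Vd)·f/(1−f), so D = Cmin,ss·Vd·(1−f)/f.
D = 16 × 25 × (1−f)/f ≈ 16 × 25 × 3.00000 ≈ 1200.00 mg.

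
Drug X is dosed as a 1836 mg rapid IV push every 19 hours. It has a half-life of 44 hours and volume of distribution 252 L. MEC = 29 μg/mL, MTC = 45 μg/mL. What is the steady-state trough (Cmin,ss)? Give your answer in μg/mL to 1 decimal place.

20.9 μg/mL

Over one 19-h interval, 19/44 ≈ 0.43182 half-lives elapse, leaving f ≈ 0.7413 of each dose.
Each bolus raises the concentration by D/Vd = 1836/252 ≈ 7.286 μg/mL.
Steady-state trough Cmin,ss = C₀·f/(1−f) ≈ 7.286 × 0.7413/0.2587 ≈ 20.878 μg/mL.
Trough 20.9 μg/mL vs MEC 29 μg/mL: subtherapeutic.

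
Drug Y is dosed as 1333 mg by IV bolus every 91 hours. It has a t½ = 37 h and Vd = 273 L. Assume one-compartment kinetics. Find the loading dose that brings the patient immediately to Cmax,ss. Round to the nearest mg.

1629 mg

f = (1/2)^(91/37) ≈ 0.181815; accumulation ratio R = 1/(1−f) ≈ 1.22222.
Loading dose to hit Cmax,ss on first dose: D_load = D_maint·R ≈ 1333 × 1.22222 ≈ 1629.22 mg.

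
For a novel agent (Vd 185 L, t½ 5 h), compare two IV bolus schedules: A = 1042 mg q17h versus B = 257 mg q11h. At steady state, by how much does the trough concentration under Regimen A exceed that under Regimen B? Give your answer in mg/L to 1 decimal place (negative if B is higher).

0.2 mg/L

Regimen A: f = (1/2)^(17/5) ≈ 0.0947; Cmin,ss = (1042/185)·f/(1−f) ≈ 0.589 mg/L.
Regimen B: f = (1/2)^(11/5) ≈ 0.2176; Cmin,ss = (257/185)·f/(1−f) ≈ 0.386 mg/L.
Difference ≈ 0.589 − 0.386 ≈ 0.203 mg/L.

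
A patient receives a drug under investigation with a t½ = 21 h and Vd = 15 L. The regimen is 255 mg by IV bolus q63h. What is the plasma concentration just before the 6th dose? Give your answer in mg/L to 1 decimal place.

2.4 mg/L

f = (1/2)^(τ/t½) = (1/2)^(63/21) ≈ 0.1250.
C₀ = D/Vd = 255/15 ≈ 17.000 mg/L.
Before the 6th dose, 5 doses have been given. Superposition: Cmin = C₀·(f + f² + … + f^5).
≈ 17.000 × (0.1250 + 0.0156 + 0.0020 + 0.0002 + 0.0000) ≈ 17.000 × 0.1428 ≈ 2.428 mg/L.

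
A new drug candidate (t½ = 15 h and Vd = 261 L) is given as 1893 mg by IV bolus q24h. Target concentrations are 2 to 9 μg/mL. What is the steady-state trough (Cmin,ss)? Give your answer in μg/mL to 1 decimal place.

3.6 μg/mL

τ/t½ = 24/15 ≈ 1.6, so fraction remaining f = (1/2)^(24/15) ≈ 0.3299.
Single-dose peak C₀ = D/Vd = 1893/261 ≈ 7.253 μg/mL.
Steady-state trough Cmin,ss = C₀·f/(1−f) ≈ 7.253 × 0.3299/0.6701 ≈ 3.571 μg/mL.
Trough 3.6 μg/mL vs MEC 2 μg/mL: adequate.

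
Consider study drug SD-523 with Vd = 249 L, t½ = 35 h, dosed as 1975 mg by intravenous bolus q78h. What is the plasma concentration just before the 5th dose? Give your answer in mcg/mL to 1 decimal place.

2.1 mcg/mL

f = (1/2)^(τ/t½) = (1/2)^(78/35) ≈ 0.2134.
C₀ = D/Vd = 1975/249 ≈ 7.932 mcg/mL.
Before the 5th dose, 4 doses have been given. Superposition: Cmin = C₀·(f + f² + … + f^4).
≈ 7.932 × (0.2134 + 0.0455 + 0.0097 + 0.0021) ≈ 7.932 × 0.2707 ≈ 2.147 mcg/mL.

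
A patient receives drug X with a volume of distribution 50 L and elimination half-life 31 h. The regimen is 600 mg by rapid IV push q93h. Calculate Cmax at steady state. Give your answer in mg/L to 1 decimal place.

13.7 mg/L

τ = 93 h = 3 half-lives, so f = (1/2)^3 = 0.125.
At steady state, R = 1/(1 − 0.125) = 8/7.
Single-dose peak C₀ = D/Vd = 600/50 = 12 mg/L.
Steady-state peak Cmax,ss = C₀·R = 12 × 8/7 ≈ 13.714 mg/L.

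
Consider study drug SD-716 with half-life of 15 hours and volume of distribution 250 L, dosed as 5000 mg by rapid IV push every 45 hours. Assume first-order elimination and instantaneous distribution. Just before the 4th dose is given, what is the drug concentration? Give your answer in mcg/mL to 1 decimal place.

2.9 mcg/mL

f = (1/2)^(τ/t½) = (1/2)^(45/15) ≈ 0.1250.
C₀ = D/Vd = 5000/250 ≈ 20.000 mcg/mL.
Before the 4th dose, 3 doses have been given. Superposition: Cmin = C₀·(f + f² + … + f^3).
≈ 20.000 × (0.1250 + 0.0156 + 0.0020) ≈ 20.000 × 0.1426 ≈ 2.852 mcg/mL.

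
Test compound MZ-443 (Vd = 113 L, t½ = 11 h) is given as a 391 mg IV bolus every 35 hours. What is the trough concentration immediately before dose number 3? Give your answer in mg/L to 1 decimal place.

0.4 mg/L

f = (1/2)^(τ/t½) = (1/2)^(35/11) ≈ 0.1102.
C₀ = D/Vd = 391/113 ≈ 3.460 mg/L.
Before the 3rd dose, 2 doses have been given. Superposition: Cmin = C₀·(f + f²).
≈ 3.460 × (0.1102 + 0.0121) ≈ 3.460 × 0.1223 ≈ 0.423 mg/L.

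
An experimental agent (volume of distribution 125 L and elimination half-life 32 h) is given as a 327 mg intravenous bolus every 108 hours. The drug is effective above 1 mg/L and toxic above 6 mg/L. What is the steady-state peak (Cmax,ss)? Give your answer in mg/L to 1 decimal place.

Over one 108-h interval, 108/32 ≈ 3.375 half-lives elapse, leaving f ≈ 0.0964 of each dose.
At steady state, accumulation factor R = 1/(1 − e^(−kτ)) ≈ 1.1067.
Each bolus raises the concentration by D/Vd = 327/125 ≈ 2.616 mg/L.
Steady-state peak Cmax,ss = C₀·R ≈ 2.616 × 1.1067 ≈ 2.895 mg/L.
Peak 2.9 mg/L vs MTC 6 mg/L: below toxic threshold.

2.9 mg/L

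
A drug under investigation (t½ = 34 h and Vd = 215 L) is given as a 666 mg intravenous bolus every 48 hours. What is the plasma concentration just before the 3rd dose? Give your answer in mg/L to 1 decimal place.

1.6 mg/L

f = (1/2)^(τ/t½) = (1/2)^(48/34) ≈ 0.3759.
C₀ = D/Vd = 666/215 ≈ 3.098 mg/L.
Before the 3rd dose, 2 doses have been given. Superposition: Cmin = C₀·(f + f²).
≈ 3.098 × (0.3759 + 0.1413) ≈ 3.098 × 0.5172 ≈ 1.602 mg/L.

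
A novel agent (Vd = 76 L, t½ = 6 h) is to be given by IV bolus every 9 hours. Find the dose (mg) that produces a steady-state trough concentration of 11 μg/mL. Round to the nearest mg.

τ/t½ = 9/6 ≈ 1.5, so f = (1/2)^(9/6) ≈ 0.353553.
Cmin,ss = (D/Vd)·f/(1−f), so D = Cmin,ss·Vd·(1−f)/f.
D = 11 × 76 × (1−f)/f ≈ 11 × 76 × 1.82843 ≈ 1528.57 mg.

1529 mg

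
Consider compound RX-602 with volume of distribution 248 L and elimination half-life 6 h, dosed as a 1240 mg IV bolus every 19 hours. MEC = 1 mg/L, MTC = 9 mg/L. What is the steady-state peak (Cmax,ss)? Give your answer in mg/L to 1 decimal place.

5.6 mg/L

τ/t½ = 19/6 ≈ 3.1667, so fraction remaining f = (1/2)^(19/6) ≈ 0.1114.
At steady state, accumulation factor R = 1/(1 − e^(−kτ)) ≈ 1.1254.
Each bolus raises the concentration by D/Vd = 1240/248 ≈ 5.000 mg/L.
Cmax,ss = C₀/(1 − f) ≈ 5.000/0.8886 ≈ 5.627 mg/L.
Peak 5.6 mg/L vs MTC 9 mg/L: below toxic threshold.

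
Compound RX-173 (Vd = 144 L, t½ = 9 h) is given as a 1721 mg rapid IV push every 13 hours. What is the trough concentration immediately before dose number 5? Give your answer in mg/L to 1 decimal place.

f = (1/2)^(τ/t½) = (1/2)^(13/9) ≈ 0.3674.
C₀ = D/Vd = 1721/144 ≈ 11.951 mg/L.
Before the 5th dose, 4 doses have been given. Superposition: Cmin = C₀·(f + f² + … + f^4).
≈ 11.951 × (0.3674 + 0.1350 + 0.0496 + 0.0182) ≈ 11.951 × 0.5702 ≈ 6.814 mg/L.

6.8 mg/L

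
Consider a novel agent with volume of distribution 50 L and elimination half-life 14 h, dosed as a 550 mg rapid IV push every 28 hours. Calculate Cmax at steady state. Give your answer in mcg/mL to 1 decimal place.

The dosing interval is 2 half-lives, so f = 2^(−2) = 0.25.
Accumulation ratio R = 1/(1 − f) = 1/0.75 = 4/3.
Single-dose peak C₀ = D/Vd = 550/50 = 11 mcg/mL.
Steady-state peak Cmax,ss = C₀·R = 11 × 4/3 ≈ 14.667 mcg/mL.

14.7 mcg/mL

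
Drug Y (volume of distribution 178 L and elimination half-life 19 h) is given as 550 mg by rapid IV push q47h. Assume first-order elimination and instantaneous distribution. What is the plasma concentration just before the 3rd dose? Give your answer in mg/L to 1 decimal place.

f = (1/2)^(τ/t½) = (1/2)^(47/19) ≈ 0.1800.
C₀ = D/Vd = 550/178 ≈ 3.090 mg/L.
Before the 3rd dose, 2 doses have been given. Superposition: Cmin = C₀·(f + f²).
≈ 3.090 × (0.1800 + 0.0324) ≈ 3.090 × 0.2124 ≈ 0.656 mg/L.

0.7 mg/L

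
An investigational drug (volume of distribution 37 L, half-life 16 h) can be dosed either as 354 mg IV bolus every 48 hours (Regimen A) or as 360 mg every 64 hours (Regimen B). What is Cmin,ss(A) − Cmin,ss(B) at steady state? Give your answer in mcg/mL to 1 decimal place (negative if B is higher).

0.7 mcg/mL

Regimen A: f = (1/2)^(48/16) ≈ 0.1250; Cmin,ss = (354/37)·f/(1−f) ≈ 1.367 mcg/mL.
Regimen B: f = (1/2)^(64/16) ≈ 0.0625; Cmin,ss = (360/37)·f/(1−f) ≈ 0.649 mcg/mL.
Difference ≈ 1.367 − 0.649 ≈ 0.718 mcg/mL.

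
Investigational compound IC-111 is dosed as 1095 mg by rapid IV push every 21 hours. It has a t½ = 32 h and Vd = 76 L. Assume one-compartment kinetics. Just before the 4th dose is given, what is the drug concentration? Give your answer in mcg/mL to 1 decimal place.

f = (1/2)^(τ/t½) = (1/2)^(21/32) ≈ 0.6345.
C₀ = D/Vd = 1095/76 ≈ 14.408 mcg/mL.
Before the 4th dose, 3 doses have been given. Superposition: Cmin = C₀·(f + f² + … + f^3).
≈ 14.408 × (0.6345 + 0.4026 + 0.2554) ≈ 14.408 × 1.2925 ≈ 18.622 mcg/mL.

18.6 mcg/mL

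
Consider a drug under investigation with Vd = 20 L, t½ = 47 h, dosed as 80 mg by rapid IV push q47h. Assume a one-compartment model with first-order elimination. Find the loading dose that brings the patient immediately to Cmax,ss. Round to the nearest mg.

f = (1/2)^(47/47) ≈ 0.500000; accumulation ratio R = 1/(1−f) ≈ 2.00000.
Loading dose to hit Cmax,ss on first dose: D_load = D_maint·R ≈ 80 × 2.00000 ≈ 160.00 mg.

160 mg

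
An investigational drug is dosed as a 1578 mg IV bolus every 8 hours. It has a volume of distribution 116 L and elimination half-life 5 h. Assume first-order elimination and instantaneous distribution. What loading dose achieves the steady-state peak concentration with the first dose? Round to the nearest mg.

f = (1/2)^(8/5) ≈ 0.329877; accumulation ratio R = 1/(1−f) ≈ 1.49226.
Loading dose to hit Cmax,ss on first dose: D_load = D_maint·R ≈ 1578 × 1.49226 ≈ 2354.79 mg.

2355 mg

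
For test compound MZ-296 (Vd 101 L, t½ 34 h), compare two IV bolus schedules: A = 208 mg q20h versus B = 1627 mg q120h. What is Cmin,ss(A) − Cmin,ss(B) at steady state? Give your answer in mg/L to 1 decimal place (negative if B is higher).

2.6 mg/L

Regimen A: f = (1/2)^(20/34) ≈ 0.6652; Cmin,ss = (208/101)·f/(1−f) ≈ 4.092 mg/L.
Regimen B: f = (1/2)^(120/34) ≈ 0.0866; Cmin,ss = (1627/101)·f/(1−f) ≈ 1.527 mg/L.
Difference ≈ 4.092 − 1.527 ≈ 2.565 mg/L.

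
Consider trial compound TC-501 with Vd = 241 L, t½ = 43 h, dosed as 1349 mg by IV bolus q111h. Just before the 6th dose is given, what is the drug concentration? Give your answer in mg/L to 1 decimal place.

1.1 mg/L

f = (1/2)^(τ/t½) = (1/2)^(111/43) ≈ 0.1671.
C₀ = D/Vd = 1349/241 ≈ 5.598 mg/L.
Before the 6th dose, 5 doses have been given. Superposition: Cmin = C₀·(f + f² + … + f^5).
≈ 5.598 × (0.1671 + 0.0279 + 0.0047 + 0.0008 + 0.0001) ≈ 5.598 × 0.2006 ≈ 1.123 mg/L.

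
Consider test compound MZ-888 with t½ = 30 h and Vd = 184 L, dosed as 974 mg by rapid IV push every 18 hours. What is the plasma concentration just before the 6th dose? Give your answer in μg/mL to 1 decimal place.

9.0 μg/mL

f = (1/2)^(τ/t½) = (1/2)^(18/30) ≈ 0.6598.
C₀ = D/Vd = 974/184 ≈ 5.293 μg/mL.
Before the 6th dose, 5 doses have been given. Superposition: Cmin = C₀·(f + f² + … + f^5).
≈ 5.293 × (0.6598 + 0.4353 + 0.2872 + 0.1895 + 0.1250) ≈ 5.293 × 1.6968 ≈ 8.981 μg/mL.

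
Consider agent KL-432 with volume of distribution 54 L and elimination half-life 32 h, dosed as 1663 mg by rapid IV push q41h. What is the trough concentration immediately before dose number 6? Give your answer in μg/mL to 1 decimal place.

f = (1/2)^(τ/t½) = (1/2)^(41/32) ≈ 0.4114.
C₀ = D/Vd = 1663/54 ≈ 30.796 μg/mL.
Before the 6th dose, 5 doses have been given. Superposition: Cmin = C₀·(f + f² + … + f^5).
≈ 30.796 × (0.4114 + 0.1692 + 0.0696 + 0.0286 + 0.0118) ≈ 30.796 × 0.6906 ≈ 21.268 μg/mL.

21.3 μg/mL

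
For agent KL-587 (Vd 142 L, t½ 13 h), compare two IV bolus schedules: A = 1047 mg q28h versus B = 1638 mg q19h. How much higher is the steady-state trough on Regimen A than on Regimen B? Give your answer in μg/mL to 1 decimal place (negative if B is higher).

Regimen A: f = (1/2)^(28/13) ≈ 0.2247; Cmin,ss = (1047/142)·f/(1−f) ≈ 2.137 μg/mL.
Regimen B: f = (1/2)^(19/13) ≈ 0.3631; Cmin,ss = (1638/142)·f/(1−f) ≈ 6.576 μg/mL.
Difference ≈ 2.137 − 6.576 ≈ -4.439 μg/mL.

-4.4 μg/mL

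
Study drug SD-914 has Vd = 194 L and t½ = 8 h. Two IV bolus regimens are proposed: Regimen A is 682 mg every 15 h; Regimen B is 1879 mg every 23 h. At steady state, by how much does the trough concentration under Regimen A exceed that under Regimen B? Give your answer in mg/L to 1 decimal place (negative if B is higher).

Regimen A: f = (1/2)^(15/8) ≈ 0.2726; Cmin,ss = (682/194)·f/(1−f) ≈ 1.317 mg/L.
Regimen B: f = (1/2)^(23/8) ≈ 0.1363; Cmin,ss = (1879/194)·f/(1−f) ≈ 1.528 mg/L.
Difference ≈ 1.317 − 1.528 ≈ -0.211 mg/L.

-0.2 mg/L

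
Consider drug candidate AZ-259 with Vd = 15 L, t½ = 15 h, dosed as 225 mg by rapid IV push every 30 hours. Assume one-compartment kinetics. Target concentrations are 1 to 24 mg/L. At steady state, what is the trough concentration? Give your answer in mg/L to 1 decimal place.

5.0 mg/L

The dosing interval is 2 half-lives, so f = 2^(−2) = 0.25.
Accumulation ratio R = 1/(1 − f) = 1/0.75 = 4/3.
Single-dose peak C₀ = D/Vd = 225/15 = 15 mg/L.
Steady-state peak Cmax,ss = C₀·R = 15 × 4/3 ≈ 20.000 mg/L.
Steady-state trough Cmin,ss = Cmax,ss·f ≈ 20.000 × 0.25 ≈ 5.000 mg/L.
Trough 5.0 mg/L vs MEC 1 mg/L: adequate.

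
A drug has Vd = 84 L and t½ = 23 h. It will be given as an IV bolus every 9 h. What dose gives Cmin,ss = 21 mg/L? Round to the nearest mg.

550 mg

τ/t½ = 9/23 ≈ 0.3913, so f = (1/2)^(9/23) ≈ 0.762440.
Cmin,ss = (D/Vd)·f/(1−f), so D = Cmin,ss·Vd·(1−f)/f.
D = 21 × 84 × (1−f)/f ≈ 21 × 84 × 0.31158 ≈ 549.63 mg.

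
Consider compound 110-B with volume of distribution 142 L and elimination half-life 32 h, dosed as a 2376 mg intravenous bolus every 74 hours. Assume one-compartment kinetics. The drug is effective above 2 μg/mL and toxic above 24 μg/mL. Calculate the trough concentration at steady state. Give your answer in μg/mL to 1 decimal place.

4.2 μg/mL

k = ln2/t½ = ln2/32 ≈ 0.021661 h⁻¹; fraction remaining f = e^(−kτ) = e^(−0.021661×74) ≈ 0.2013.
At steady state, accumulation factor R = 1/(1 − e^(−kτ)) ≈ 1.2520.
Single-dose peak C₀ = D/Vd = 2376/142 ≈ 16.732 μg/mL.
Steady-state peak Cmax,ss = C₀·R ≈ 16.732 × 1.2520 ≈ 20.948 μg/mL.
Steady-state trough Cmin,ss = Cmax,ss·f ≈ 20.948 × 0.2013 ≈ 4.217 μg/mL.
Trough 4.2 μg/mL vs MEC 2 μg/mL: adequate.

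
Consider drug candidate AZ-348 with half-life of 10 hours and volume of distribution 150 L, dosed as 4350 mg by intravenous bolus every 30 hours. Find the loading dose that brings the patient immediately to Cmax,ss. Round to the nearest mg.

4971 mg

f = (1/2)^(30/10) ≈ 0.125000; accumulation ratio R = 1/(1−f) ≈ 1.14286.
Loading dose to hit Cmax,ss on first dose: D_load = D_maint·R ≈ 4350 × 1.14286 ≈ 4971.44 mg.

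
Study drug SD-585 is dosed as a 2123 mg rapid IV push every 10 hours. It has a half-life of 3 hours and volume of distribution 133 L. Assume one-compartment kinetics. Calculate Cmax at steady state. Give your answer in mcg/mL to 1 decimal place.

17.7 mcg/mL

τ/t½ = 10/3 ≈ 3.3333, so fraction remaining f = (1/2)^(10/3) ≈ 0.0992.
Accumulation ratio R = 1/(1 − f) ≈ 1/0.9008 ≈ 1.1101.
Single-dose peak C₀ = D/Vd = 2123/133 ≈ 15.962 mcg/mL.
Steady-state peak Cmax,ss = C₀·R ≈ 15.962 × 1.1101 ≈ 17.719 mcg/mL.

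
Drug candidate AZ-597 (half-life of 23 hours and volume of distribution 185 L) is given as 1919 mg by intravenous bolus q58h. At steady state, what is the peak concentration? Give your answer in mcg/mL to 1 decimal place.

12.6 mcg/mL

k = ln2/t½ = ln2/23 ≈ 0.030137 h⁻¹; fraction remaining f = e^(−kτ) = e^(−0.030137×58) ≈ 0.1741.
Accumulation ratio R = 1/(1 − f) ≈ 1/0.8259 ≈ 1.2108.
Single-dose peak C₀ = D/Vd = 1919/185 ≈ 10.373 mcg/mL.
Steady-state peak Cmax,ss = C₀·R ≈ 10.373 × 1.2108 ≈ 12.560 mcg/mL.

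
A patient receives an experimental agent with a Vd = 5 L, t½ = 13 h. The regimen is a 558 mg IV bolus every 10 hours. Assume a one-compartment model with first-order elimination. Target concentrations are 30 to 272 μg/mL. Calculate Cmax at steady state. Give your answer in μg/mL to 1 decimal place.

Over one 10-h interval, 10/13 ≈ 0.76923 half-lives elapse, leaving f ≈ 0.5867 of each dose.
At steady state, accumulation factor R = 1/(1 − e^(−kτ)) ≈ 2.4195.
Each bolus raises the concentration by D/Vd = 558/5 ≈ 111.600 μg/mL.
Steady-state peak Cmax,ss = C₀·R ≈ 111.600 × 2.4195 ≈ 270.016 μg/mL.
Peak 270.0 μg/mL vs MTC 272 μg/mL: below toxic threshold.

270.0 μg/mL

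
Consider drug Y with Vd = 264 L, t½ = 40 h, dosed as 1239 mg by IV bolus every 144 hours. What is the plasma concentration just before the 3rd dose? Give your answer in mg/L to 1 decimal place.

0.4 mg/L

f = (1/2)^(τ/t½) = (1/2)^(144/40) ≈ 0.0825.
C₀ = D/Vd = 1239/264 ≈ 4.693 mg/L.
Before the 3rd dose, 2 doses have been given. Superposition: Cmin = C₀·(f + f²).
≈ 4.693 × (0.0825 + 0.0068) ≈ 4.693 × 0.0893 ≈ 0.419 mg/L.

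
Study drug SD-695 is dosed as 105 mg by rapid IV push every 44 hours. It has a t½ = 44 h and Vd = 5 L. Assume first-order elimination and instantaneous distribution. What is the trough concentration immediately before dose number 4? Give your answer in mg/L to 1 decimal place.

18.4 mg/L

f = (1/2)^(τ/t½) = (1/2)^(44/44) ≈ 0.5000.
C₀ = D/Vd = 105/5 ≈ 21.000 mg/L.
Before the 4th dose, 3 doses have been given. Superposition: Cmin = C₀·(f + f² + … + f^3).
≈ 21.000 × (0.5000 + 0.2500 + 0.1250) ≈ 21.000 × 0.8750 ≈ 18.375 mg/L.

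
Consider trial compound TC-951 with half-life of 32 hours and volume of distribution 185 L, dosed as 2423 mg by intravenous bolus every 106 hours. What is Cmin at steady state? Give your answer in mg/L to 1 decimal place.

1.5 mg/L

Over one 106-h interval, 106/32 ≈ 3.3125 half-lives elapse, leaving f ≈ 0.1007 of each dose.
At steady state, accumulation factor R = 1/(1 − e^(−kτ)) ≈ 1.1120.
Each bolus raises the concentration by D/Vd = 2423/185 ≈ 13.097 mg/L.
Steady-state peak Cmax,ss = C₀·R ≈ 13.097 × 1.1120 ≈ 14.564 mg/L.
Steady-state trough Cmin,ss = Cmax,ss·f ≈ 14.564 × 0.1007 ≈ 1.467 mg/L.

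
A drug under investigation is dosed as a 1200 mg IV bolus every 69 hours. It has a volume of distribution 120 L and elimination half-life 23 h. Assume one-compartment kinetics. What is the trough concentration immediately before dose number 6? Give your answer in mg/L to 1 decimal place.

1.4 mg/L

f = (1/2)^(τ/t½) = (1/2)^(69/23) ≈ 0.1250.
C₀ = D/Vd = 1200/120 ≈ 10.000 mg/L.
Before the 6th dose, 5 doses have been given. Superposition: Cmin = C₀·(f + f² + … + f^5).
≈ 10.000 × (0.1250 + 0.0156 + 0.0020 + 0.0002 + 0.0000) ≈ 10.000 × 0.1428 ≈ 1.428 mg/L.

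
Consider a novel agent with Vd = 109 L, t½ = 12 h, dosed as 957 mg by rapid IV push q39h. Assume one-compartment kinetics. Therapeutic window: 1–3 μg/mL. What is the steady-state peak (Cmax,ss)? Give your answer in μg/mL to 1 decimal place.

Over one 39-h interval, 39/12 ≈ 3.25 half-lives elapse, leaving f ≈ 0.1051 of each dose.
At steady state, accumulation factor R = 1/(1 − e^(−kτ)) ≈ 1.1174.
Each bolus raises the concentration by D/Vd = 957/109 ≈ 8.780 μg/mL.
Steady-state peak Cmax,ss = C₀·R ≈ 8.780 × 1.1174 ≈ 9.811 μg/mL.
Peak 9.8 μg/mL vs MTC 3 μg/mL: exceeds toxic threshold.

9.8 μg/mL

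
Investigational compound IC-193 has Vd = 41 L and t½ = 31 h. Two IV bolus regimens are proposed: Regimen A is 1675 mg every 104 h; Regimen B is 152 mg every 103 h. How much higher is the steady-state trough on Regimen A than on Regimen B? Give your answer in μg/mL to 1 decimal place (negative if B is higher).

4.0 μg/mL

Regimen A: f = (1/2)^(104/31) ≈ 0.0977; Cmin,ss = (1675/41)·f/(1−f) ≈ 4.424 μg/mL.
Regimen B: f = (1/2)^(103/31) ≈ 0.1000; Cmin,ss = (152/41)·f/(1−f) ≈ 0.412 μg/mL.
Difference ≈ 4.424 − 0.412 ≈ 4.012 μg/mL.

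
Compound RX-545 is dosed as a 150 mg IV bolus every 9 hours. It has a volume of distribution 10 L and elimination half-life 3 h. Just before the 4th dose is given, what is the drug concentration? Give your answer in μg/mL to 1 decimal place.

f = (1/2)^(τ/t½) = (1/2)^(9/3) ≈ 0.1250.
C₀ = D/Vd = 150/10 ≈ 15.000 μg/mL.
Before the 4th dose, 3 doses have been given. Superposition: Cmin = C₀·(f + f² + … + f^3).
≈ 15.000 × (0.1250 + 0.0156 + 0.0020) ≈ 15.000 × 0.1426 ≈ 2.139 μg/mL.

2.1 μg/mL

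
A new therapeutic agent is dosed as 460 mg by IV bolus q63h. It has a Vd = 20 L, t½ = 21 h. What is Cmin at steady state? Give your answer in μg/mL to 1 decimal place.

3.3 μg/mL

The dosing interval is 3 half-lives, so f = 2^(−3) = 0.125.
Accumulation ratio R = 1/(1 − f) = 1/0.875 = 8/7.
Single-dose peak C₀ = D/Vd = 460/20 = 23 μg/mL.
Steady-state peak Cmax,ss = C₀·R = 23 × 8/7 ≈ 26.286 μg/mL.
Steady-state trough Cmin,ss = Cmax,ss·f ≈ 26.286 × 0.125 ≈ 3.286 μg/mL.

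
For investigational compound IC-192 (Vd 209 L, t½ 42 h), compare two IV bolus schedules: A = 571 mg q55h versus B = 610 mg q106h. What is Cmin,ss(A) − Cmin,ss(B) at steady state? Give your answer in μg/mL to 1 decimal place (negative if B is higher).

1.2 μg/mL

Regimen A: f = (1/2)^(55/42) ≈ 0.4035; Cmin,ss = (571/209)·f/(1−f) ≈ 1.848 μg/mL.
Regimen B: f = (1/2)^(106/42) ≈ 0.1739; Cmin,ss = (610/209)·f/(1−f) ≈ 0.614 μg/mL.
Difference ≈ 1.848 − 0.614 ≈ 1.234 μg/mL.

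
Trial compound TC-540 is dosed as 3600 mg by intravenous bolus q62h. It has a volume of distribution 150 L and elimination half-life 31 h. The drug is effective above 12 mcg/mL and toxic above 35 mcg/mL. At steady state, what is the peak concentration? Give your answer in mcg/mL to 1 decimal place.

32.0 mcg/mL

The dosing interval is 2 half-lives, so f = 2^(−2) = 0.25.
Accumulation ratio R = 1/(1 − f) = 1/0.75 = 4/3.
Single-dose peak C₀ = D/Vd = 3600/150 = 24 mcg/mL.
Steady-state peak Cmax,ss = C₀·R = 24 × 4/3 ≈ 32.000 mcg/mL.
Peak 32.0 mcg/mL vs MTC 35 mcg/mL: below toxic threshold.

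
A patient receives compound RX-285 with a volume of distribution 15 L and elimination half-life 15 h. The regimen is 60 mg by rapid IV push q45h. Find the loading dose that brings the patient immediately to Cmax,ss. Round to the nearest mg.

69 mg

f = (1/2)^(45/15) ≈ 0.125000; accumulation ratio R = 1/(1−f) ≈ 1.14286.
Loading dose to hit Cmax,ss on first dose: D_load = D_maint·R ≈ 60 × 1.14286 ≈ 68.57 mg.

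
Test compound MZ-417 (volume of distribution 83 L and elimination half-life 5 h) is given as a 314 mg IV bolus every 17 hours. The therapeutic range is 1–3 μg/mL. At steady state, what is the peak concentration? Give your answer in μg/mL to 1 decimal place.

k = ln2/t½ = ln2/5 ≈ 0.138629 h⁻¹; fraction remaining f = e^(−kτ) = e^(−0.138629×17) ≈ 0.0947.
Accumulation ratio R = 1/(1 − f) ≈ 1/0.9053 ≈ 1.1046.
Each bolus raises the concentration by D/Vd = 314/83 ≈ 3.783 μg/mL.
Steady-state peak Cmax,ss = C₀·R ≈ 3.783 × 1.1046 ≈ 4.179 μg/mL.
Peak 4.2 μg/mL vs MTC 3 μg/mL: exceeds toxic threshold.

4.2 μg/mL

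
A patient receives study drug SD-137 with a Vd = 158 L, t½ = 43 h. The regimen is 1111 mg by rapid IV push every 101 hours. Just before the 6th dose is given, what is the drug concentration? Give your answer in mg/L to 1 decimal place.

f = (1/2)^(τ/t½) = (1/2)^(101/43) ≈ 0.1963.
C₀ = D/Vd = 1111/158 ≈ 7.032 mg/L.
Before the 6th dose, 5 doses have been given. Superposition: Cmin = C₀·(f + f² + … + f^5).
≈ 7.032 × (0.1963 + 0.0385 + 0.0076 + 0.0015 + 0.0003) ≈ 7.032 × 0.2442 ≈ 1.717 mg/L.

1.7 mg/L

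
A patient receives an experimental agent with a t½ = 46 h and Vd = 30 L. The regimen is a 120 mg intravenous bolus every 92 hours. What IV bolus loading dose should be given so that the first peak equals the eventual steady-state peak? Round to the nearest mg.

f = (1/2)^(92/46) ≈ 0.250000; accumulation ratio R = 1/(1−f) ≈ 1.33333.
Loading dose to hit Cmax,ss on first dose: D_load = D_maint·R ≈ 120 × 1.33333 ≈ 160.00 mg.

160 mg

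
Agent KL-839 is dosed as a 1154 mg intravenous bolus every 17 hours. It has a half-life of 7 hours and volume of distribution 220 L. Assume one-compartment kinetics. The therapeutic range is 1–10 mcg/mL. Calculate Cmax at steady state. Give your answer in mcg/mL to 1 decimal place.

6.4 mcg/mL

k = ln2/t½ = ln2/7 ≈ 0.099021 h⁻¹; fraction remaining f = e^(−kτ) = e^(−0.099021×17) ≈ 0.1857.
Accumulation ratio R = 1/(1 − f) ≈ 1/0.8143 ≈ 1.2280.
Each bolus raises the concentration by D/Vd = 1154/220 ≈ 5.245 mcg/mL.
Steady-state peak Cmax,ss = C₀·R ≈ 5.245 × 1.2280 ≈ 6.441 mcg/mL.
Peak 6.4 mcg/mL vs MTC 10 mcg/mL: below toxic threshold.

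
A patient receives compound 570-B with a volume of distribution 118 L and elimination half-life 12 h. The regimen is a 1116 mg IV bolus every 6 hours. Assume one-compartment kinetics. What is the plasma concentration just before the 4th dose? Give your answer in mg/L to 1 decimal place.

f = (1/2)^(τ/t½) = (1/2)^(6/12) ≈ 0.7071.
C₀ = D/Vd = 1116/118 ≈ 9.458 mg/L.
Before the 4th dose, 3 doses have been given. Superposition: Cmin = C₀·(f + f² + … + f^3).
≈ 9.458 × (0.7071 + 0.5000 + 0.3535) ≈ 9.458 × 1.5606 ≈ 14.760 mg/L.

14.8 mg/L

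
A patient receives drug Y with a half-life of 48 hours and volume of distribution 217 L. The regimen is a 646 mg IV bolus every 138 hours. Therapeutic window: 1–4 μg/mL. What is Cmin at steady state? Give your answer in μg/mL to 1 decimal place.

0.5 μg/mL

τ/t½ = 138/48 ≈ 2.875, so fraction remaining f = (1/2)^(138/48) ≈ 0.1363.
Each bolus raises the concentration by D/Vd = 646/217 ≈ 2.977 μg/mL.
Steady-state trough Cmin,ss = C₀·f/(1−f) ≈ 2.977 × 0.1363/0.8637 ≈ 0.470 μg/mL.
Trough 0.5 μg/mL vs MEC 1 μg/mL: subtherapeutic.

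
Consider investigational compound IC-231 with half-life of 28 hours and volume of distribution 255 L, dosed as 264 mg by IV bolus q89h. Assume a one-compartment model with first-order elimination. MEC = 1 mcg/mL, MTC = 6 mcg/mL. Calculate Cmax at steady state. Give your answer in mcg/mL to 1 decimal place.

τ/t½ = 89/28 ≈ 3.1786, so fraction remaining f = (1/2)^(89/28) ≈ 0.1104.
At steady state, accumulation factor R = 1/(1 − e^(−kτ)) ≈ 1.1241.
Single-dose peak C₀ = D/Vd = 264/255 ≈ 1.035 mcg/mL.
Steady-state peak Cmax,ss = C₀·R ≈ 1.035 × 1.1241 ≈ 1.163 mcg/mL.
Peak 1.2 mcg/mL vs MTC 6 mcg/mL: below toxic threshold.

1.2 mcg/mL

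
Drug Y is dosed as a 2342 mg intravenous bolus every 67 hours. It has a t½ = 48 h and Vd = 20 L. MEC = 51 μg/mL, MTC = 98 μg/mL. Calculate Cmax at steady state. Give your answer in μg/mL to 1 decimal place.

k = ln2/t½ = ln2/48 ≈ 0.014441 h⁻¹; fraction remaining f = e^(−kτ) = e^(−0.014441×67) ≈ 0.3800.
At steady state, accumulation factor R = 1/(1 − e^(−kτ)) ≈ 1.6129.
Single-dose peak C₀ = D/Vd = 2342/20 ≈ 117.100 μg/mL.
Steady-state peak Cmax,ss = C₀·R ≈ 117.100 × 1.6129 ≈ 188.871 μg/mL.
Peak 188.9 μg/mL vs MTC 98 μg/mL: exceeds toxic threshold.

188.9 μg/mL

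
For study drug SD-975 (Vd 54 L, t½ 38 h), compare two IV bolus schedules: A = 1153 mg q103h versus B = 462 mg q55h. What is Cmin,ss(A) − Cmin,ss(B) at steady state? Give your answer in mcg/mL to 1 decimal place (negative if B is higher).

-1.1 mcg/mL

Regimen A: f = (1/2)^(103/38) ≈ 0.1528; Cmin,ss = (1153/54)·f/(1−f) ≈ 3.851 mcg/mL.
Regimen B: f = (1/2)^(55/38) ≈ 0.3667; Cmin,ss = (462/54)·f/(1−f) ≈ 4.954 mcg/mL.
Difference ≈ 3.851 − 4.954 ≈ -1.103 mcg/mL.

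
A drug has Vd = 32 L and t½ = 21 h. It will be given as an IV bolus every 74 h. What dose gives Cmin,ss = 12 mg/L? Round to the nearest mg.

τ/t½ = 74/21 ≈ 3.5238, so f = (1/2)^(74/21) ≈ 0.086942.
Cmin,ss = (D/Vd)·f/(1−f), so D = Cmin,ss·Vd·(1−f)/f.
D = 12 × 32 × (1−f)/f ≈ 12 × 32 × 10.50192 ≈ 4032.74 mg.

4033 mg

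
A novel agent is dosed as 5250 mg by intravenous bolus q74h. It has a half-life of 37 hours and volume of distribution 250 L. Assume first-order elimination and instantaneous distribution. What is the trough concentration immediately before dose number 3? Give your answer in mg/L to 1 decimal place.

f = (1/2)^(τ/t½) = (1/2)^(74/37) ≈ 0.2500.
C₀ = D/Vd = 5250/250 ≈ 21.000 mg/L.
Before the 3rd dose, 2 doses have been given. Superposition: Cmin = C₀·(f + f²).
≈ 21.000 × (0.2500 + 0.0625) ≈ 21.000 × 0.3125 ≈ 6.562 mg/L.

6.6 mg/L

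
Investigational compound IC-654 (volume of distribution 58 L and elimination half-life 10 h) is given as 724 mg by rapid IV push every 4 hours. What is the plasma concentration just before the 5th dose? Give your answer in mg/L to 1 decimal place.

26.2 mg/L

f = (1/2)^(τ/t½) = (1/2)^(4/10) ≈ 0.7579.
C₀ = D/Vd = 724/58 ≈ 12.483 mg/L.
Before the 5th dose, 4 doses have been given. Superposition: Cmin = C₀·(f + f² + … + f^4).
≈ 12.483 × (0.7579 + 0.5744 + 0.4353 + 0.3299) ≈ 12.483 × 2.0975 ≈ 26.183 mg/L.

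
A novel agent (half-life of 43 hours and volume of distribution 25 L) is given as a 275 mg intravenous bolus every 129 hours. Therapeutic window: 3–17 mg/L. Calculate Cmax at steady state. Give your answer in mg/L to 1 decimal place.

τ = 129 h = 3 half-lives, so f = (1/2)^3 = 0.125.
Accumulation ratio R = 1/(1 − f) = 1/0.875 = 8/7.
Single-dose peak C₀ = D/Vd = 275/25 = 11 mg/L.
Steady-state peak Cmax,ss = C₀·R = 11 × 8/7 ≈ 12.571 mg/L.
Peak 12.6 mg/L vs MTC 17 mg/L: below toxic threshold.

12.6 mg/L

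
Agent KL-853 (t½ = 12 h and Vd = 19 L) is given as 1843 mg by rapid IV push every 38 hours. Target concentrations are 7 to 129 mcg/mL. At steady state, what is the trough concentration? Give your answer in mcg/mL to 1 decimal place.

12.2 mcg/mL

k = ln2/t½ = ln2/12 ≈ 0.057762 h⁻¹; fraction remaining f = e^(−kτ) = e^(−0.057762×38) ≈ 0.1114.
Single-dose peak C₀ = D/Vd = 1843/19 ≈ 97.000 mcg/mL.
Steady-state trough Cmin,ss = C₀·f/(1−f) ≈ 97.000 × 0.1114/0.8886 ≈ 12.160 mcg/mL.
Trough 12.2 mcg/mL vs MEC 7 mcg/mL: adequate.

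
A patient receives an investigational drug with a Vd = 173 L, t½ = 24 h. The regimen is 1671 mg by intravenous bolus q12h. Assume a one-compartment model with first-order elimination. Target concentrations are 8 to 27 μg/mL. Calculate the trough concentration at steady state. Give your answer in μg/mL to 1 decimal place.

τ/t½ = 12/24 ≈ 0.5, so fraction remaining f = (1/2)^(12/24) ≈ 0.7071.
At steady state, accumulation factor R = 1/(1 − e^(−kτ)) ≈ 3.4141.
Each bolus raises the concentration by D/Vd = 1671/173 ≈ 9.659 μg/mL.
Steady-state peak Cmax,ss = C₀·R ≈ 9.659 × 3.4141 ≈ 32.977 μg/mL.
One interval later, Cmin,ss = Cmax,ss·e^(−kτ) ≈ 32.977 × 0.7071 ≈ 23.318 μg/mL.
Trough 23.3 μg/mL vs MEC 8 μg/mL: adequate.

23.3 μg/mL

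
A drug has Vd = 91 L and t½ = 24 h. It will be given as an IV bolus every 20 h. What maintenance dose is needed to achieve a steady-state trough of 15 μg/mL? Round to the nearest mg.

1067 mg

τ/t½ = 20/24 ≈ 0.83333, so f = (1/2)^(20/24) ≈ 0.561231.
Cmin,ss = (D/Vd)·f/(1−f), so D = Cmin,ss·Vd·(1−f)/f.
D = 15 × 91 × (1−f)/f ≈ 15 × 91 × 0.78180 ≈ 1067.16 mg.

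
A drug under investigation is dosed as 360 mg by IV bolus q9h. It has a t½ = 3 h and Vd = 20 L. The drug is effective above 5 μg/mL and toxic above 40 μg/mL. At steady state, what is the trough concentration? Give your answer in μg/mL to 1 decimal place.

2.6 μg/mL

τ = 9 h = 3 half-lives, so f = (1/2)^3 = 0.125.
Accumulation ratio R = 1/(1 − f) = 1/0.875 = 8/7.
Single-dose peak C₀ = D/Vd = 360/20 = 18 μg/mL.
Steady-state peak Cmax,ss = C₀·R = 18 × 8/7 ≈ 20.571 μg/mL.
Steady-state trough Cmin,ss = Cmax,ss·f ≈ 20.571 × 0.125 ≈ 2.571 μg/mL.
Trough 2.6 μg/mL vs MEC 5 μg/mL: subtherapeutic.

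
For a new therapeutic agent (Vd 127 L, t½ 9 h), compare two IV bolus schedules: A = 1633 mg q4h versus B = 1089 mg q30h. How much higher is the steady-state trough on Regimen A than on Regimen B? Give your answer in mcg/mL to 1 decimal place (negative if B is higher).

34.7 mcg/mL

Regimen A: f = (1/2)^(4/9) ≈ 0.7349; Cmin,ss = (1633/127)·f/(1−f) ≈ 35.645 mcg/mL.
Regimen B: f = (1/2)^(30/9) ≈ 0.0992; Cmin,ss = (1089/127)·f/(1−f) ≈ 0.944 mcg/mL.
Difference ≈ 35.645 − 0.944 ≈ 34.701 mcg/mL.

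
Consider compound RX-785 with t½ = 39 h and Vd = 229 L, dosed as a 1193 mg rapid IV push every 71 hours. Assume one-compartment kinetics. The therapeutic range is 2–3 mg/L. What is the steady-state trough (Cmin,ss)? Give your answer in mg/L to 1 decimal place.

2.1 mg/L

Over one 71-h interval, 71/39 ≈ 1.8205 half-lives elapse, leaving f ≈ 0.2831 of each dose.
Accumulation ratio R = 1/(1 − f) ≈ 1/0.7169 ≈ 1.3949.
Single-dose peak C₀ = D/Vd = 1193/229 ≈ 5.210 mg/L.
Cmax,ss = C₀/(1 − f) ≈ 5.210/0.7169 ≈ 7.267 mg/L.
One interval later, Cmin,ss = Cmax,ss·e^(−kτ) ≈ 7.267 × 0.2831 ≈ 2.057 mg/L.
Trough 2.1 mg/L vs MEC 2 mg/L: adequate.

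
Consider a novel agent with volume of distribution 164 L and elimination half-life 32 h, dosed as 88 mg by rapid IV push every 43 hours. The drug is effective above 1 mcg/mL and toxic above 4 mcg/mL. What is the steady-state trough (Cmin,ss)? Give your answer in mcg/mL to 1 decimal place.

Over one 43-h interval, 43/32 ≈ 1.3438 half-lives elapse, leaving f ≈ 0.3940 of each dose.
At steady state, accumulation factor R = 1/(1 − e^(−kτ)) ≈ 1.6502.
Each bolus raises the concentration by D/Vd = 88/164 ≈ 0.537 mcg/mL.
Cmax,ss = C₀/(1 − f) ≈ 0.537/0.6060 ≈ 0.886 mcg/mL.
Steady-state trough Cmin,ss = Cmax,ss·f ≈ 0.886 × 0.3940 ≈ 0.349 mcg/mL.
Trough 0.3 mcg/mL vs MEC 1 mcg/mL: subtherapeutic.

0.3 mcg/mL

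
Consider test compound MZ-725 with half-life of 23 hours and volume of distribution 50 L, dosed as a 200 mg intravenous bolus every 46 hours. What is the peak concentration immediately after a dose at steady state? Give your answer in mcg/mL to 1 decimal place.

τ = 46 h = 2 half-lives, so f = (1/2)^2 = 0.25.
At steady state, R = 1/(1 − 0.25) = 4/3.
Single-dose peak C₀ = D/Vd = 200/50 = 4 mcg/mL.
Steady-state peak Cmax,ss = C₀·R = 4 × 4/3 ≈ 5.333 mcg/mL.

5.3 mcg/mL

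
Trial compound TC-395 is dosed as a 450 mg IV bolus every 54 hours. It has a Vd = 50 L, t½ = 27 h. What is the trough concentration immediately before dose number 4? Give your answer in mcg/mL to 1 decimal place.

f = (1/2)^(τ/t½) = (1/2)^(54/27) ≈ 0.2500.
C₀ = D/Vd = 450/50 ≈ 9.000 mcg/mL.
Before the 4th dose, 3 doses have been given. Superposition: Cmin = C₀·(f + f² + … + f^3).
≈ 9.000 × (0.2500 + 0.0625 + 0.0156) ≈ 9.000 × 0.3281 ≈ 2.953 mcg/mL.

3.0 mcg/mL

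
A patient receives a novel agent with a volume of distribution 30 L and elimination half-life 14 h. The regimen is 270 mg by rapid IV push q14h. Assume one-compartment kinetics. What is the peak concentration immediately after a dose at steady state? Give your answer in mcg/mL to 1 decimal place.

τ = 14 h = 1 half-life, so f = (1/2)^1 = 0.5.
Accumulation ratio R = 1/(1 − f) = 1/0.5 = 2/1.
Single-dose peak C₀ = D/Vd = 270/30 = 9 mcg/mL.
Steady-state peak Cmax,ss = C₀·R = 9 × 2/1 ≈ 18.000 mcg/mL.

18.0 mcg/mL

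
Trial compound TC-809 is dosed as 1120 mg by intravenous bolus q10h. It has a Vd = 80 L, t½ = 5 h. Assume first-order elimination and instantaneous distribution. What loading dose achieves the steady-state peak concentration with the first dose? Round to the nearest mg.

f = (1/2)^(10/5) ≈ 0.250000; accumulation ratio R = 1/(1−f) ≈ 1.33333.
Loading dose to hit Cmax,ss on first dose: D_load = D_maint·R ≈ 1120 × 1.33333 ≈ 1493.33 mg.

1493 mg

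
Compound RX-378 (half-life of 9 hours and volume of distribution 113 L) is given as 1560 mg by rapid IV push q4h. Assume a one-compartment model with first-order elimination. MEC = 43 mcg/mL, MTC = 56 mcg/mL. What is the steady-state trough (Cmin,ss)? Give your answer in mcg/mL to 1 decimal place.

k = ln2/t½ = ln2/9 ≈ 0.077016 h⁻¹; fraction remaining f = e^(−kτ) = e^(−0.077016×4) ≈ 0.7349.
Each bolus raises the concentration by D/Vd = 1560/113 ≈ 13.805 mcg/mL.
Steady-state trough Cmin,ss = C₀·f/(1−f) ≈ 13.805 × 0.7349/0.2651 ≈ 38.270 mcg/mL.
Trough 38.3 mcg/mL vs MEC 43 mcg/mL: subtherapeutic.

38.3 mcg/mL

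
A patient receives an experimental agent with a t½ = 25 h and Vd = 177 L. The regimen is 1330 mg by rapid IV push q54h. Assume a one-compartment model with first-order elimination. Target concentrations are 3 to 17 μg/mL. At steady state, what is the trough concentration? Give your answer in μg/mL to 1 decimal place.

2.2 μg/mL

τ/t½ = 54/25 ≈ 2.16, so fraction remaining f = (1/2)^(54/25) ≈ 0.2238.
At steady state, accumulation factor R = 1/(1 − e^(−kτ)) ≈ 1.2883.
Single-dose peak C₀ = D/Vd = 1330/177 ≈ 7.514 μg/mL.
Cmax,ss = C₀/(1 − f) ≈ 7.514/0.7762 ≈ 9.680 μg/mL.
Steady-state trough Cmin,ss = Cmax,ss·f ≈ 9.680 × 0.2238 ≈ 2.166 μg/mL.
Trough 2.2 μg/mL vs MEC 3 μg/mL: subtherapeutic.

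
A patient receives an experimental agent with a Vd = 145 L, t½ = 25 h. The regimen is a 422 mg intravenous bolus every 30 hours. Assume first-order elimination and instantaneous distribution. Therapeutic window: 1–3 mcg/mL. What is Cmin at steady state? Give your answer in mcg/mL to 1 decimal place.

2.2 mcg/mL

τ/t½ = 30/25 ≈ 1.2, so fraction remaining f = (1/2)^(30/25) ≈ 0.4353.
At steady state, accumulation factor R = 1/(1 − e^(−kτ)) ≈ 1.7709.
Single-dose peak C₀ = D/Vd = 422/145 ≈ 2.910 mcg/mL.
Cmax,ss = C₀/(1 − f) ≈ 2.910/0.5647 ≈ 5.153 mcg/mL.
One interval later, Cmin,ss = Cmax,ss·e^(−kτ) ≈ 5.153 × 0.4353 ≈ 2.243 mcg/mL.
Trough 2.2 mcg/mL vs MEC 1 mcg/mL: adequate.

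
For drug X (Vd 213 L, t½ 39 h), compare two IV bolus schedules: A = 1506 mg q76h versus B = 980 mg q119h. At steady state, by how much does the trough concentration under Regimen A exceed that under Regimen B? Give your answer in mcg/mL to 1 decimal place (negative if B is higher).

Regimen A: f = (1/2)^(76/39) ≈ 0.2590; Cmin,ss = (1506/213)·f/(1−f) ≈ 2.471 mcg/mL.
Regimen B: f = (1/2)^(119/39) ≈ 0.1206; Cmin,ss = (980/213)·f/(1−f) ≈ 0.631 mcg/mL.
Difference ≈ 2.471 − 0.631 ≈ 1.840 mcg/mL.

1.8 mcg/mL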